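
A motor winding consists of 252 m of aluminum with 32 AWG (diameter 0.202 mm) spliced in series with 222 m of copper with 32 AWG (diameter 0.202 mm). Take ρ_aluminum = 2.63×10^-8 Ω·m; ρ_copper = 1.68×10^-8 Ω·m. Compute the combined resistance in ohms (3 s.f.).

323 Ω

Segment 1: A = π(0.202/2 mm)² = π(1.0100e-04 m)² = 3.205e-08 m²
R₁ = ρL/A = (2.63×10^-8)(252)/(3.205e-08) = 206.8 Ω
R₂ = (1.68×10^-8)(222)/(3.205e-08) = 116.4 Ω
R = R₁ + R₂ = 323 Ω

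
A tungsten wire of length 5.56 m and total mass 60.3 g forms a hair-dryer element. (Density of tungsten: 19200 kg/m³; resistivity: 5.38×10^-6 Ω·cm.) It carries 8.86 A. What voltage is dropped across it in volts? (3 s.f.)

4.69 V

ρ = 5.38×10^-6 Ω·cm = 5.38×10^-8 Ω·m
A = m/(density·L) = 0.0603/(19200×5.56) = 5.6486e-07 m²
R = ρL/A = (5.38×10^-8)(5.56)/(5.6486e-07) = 0.5296 Ω
V = IR = 8.86 × 0.5296 = 4.69 V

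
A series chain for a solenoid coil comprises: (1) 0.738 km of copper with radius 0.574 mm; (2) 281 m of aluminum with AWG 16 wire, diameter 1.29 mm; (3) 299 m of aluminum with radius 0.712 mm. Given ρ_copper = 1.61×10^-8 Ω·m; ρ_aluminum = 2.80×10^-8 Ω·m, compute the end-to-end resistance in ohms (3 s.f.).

Seg 1: A = πr² = π(5.7400e-04 m)² = 1.035e-06 m²
R_1 = (1.61×10^-8)(738)/(1.035e-06) = 11.48 Ω
Seg 2: A = π(1.29/2 mm)² = π(6.4500e-04 m)² = 1.307e-06 m²
R_2 = (2.80×10^-8)(281)/(1.307e-06) = 6.02 Ω
Seg 3: A = πr² = π(7.1200e-04 m)² = 1.593e-06 m²
R_3 = (2.80×10^-8)(299)/(1.593e-06) = 5.257 Ω
R_total = R_1 + R_2 + R_3 = 22.8 Ω

22.8 Ω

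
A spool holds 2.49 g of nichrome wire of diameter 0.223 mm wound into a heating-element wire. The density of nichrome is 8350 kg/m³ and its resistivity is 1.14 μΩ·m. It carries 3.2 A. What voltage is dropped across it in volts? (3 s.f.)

713 V

ρ = 1.14 μΩ·m = 1.14×10^-6 Ω·m
A = π(d/2)² = π(1.1150e-04 m)² = 3.9057e-08 m²
L = m/(density·A) = 0.00249/(8350×3.9057e-08) = 7.635 m
R = ρL/A = (1.14×10^-6)(7.635)/(3.9057e-08) = 222.9 Ω
V = IR = 3.2 × 222.9 = 713 V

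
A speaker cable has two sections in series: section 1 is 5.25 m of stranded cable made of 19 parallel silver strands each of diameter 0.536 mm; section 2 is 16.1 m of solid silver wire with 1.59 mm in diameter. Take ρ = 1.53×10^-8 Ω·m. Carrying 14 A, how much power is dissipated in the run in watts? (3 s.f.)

28.0 W

Section 1: A_strand = π(2.6800e-04)² = 2.256e-07 m²; R₁ = ρL/(N·A_s) = (1.53×10^-8)(5.25)/(19×2.256e-07) = 0.01874 Ω
Section 2: A = π(d/2)² = π(7.9500e-04 m)² = 1.986e-06 m²
R₂ = (1.53×10^-8)(16.1)/(1.986e-06) = 0.1241 Ω
R = R₁ + R₂ = 0.1428 Ω
P = I²R = (14)² × 0.1428 = 28.0 W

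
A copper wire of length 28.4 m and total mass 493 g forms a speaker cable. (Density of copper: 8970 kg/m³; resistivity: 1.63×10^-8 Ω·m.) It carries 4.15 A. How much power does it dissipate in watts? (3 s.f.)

A = m/(density·L) = 0.493/(8970×28.4) = 1.9352e-06 m²
R = ρL/A = (1.63×10^-8)(28.4)/(1.9352e-06) = 0.2392 Ω
P = I²R = (4.15)² × 0.2392 = 4.12 W

4.12 W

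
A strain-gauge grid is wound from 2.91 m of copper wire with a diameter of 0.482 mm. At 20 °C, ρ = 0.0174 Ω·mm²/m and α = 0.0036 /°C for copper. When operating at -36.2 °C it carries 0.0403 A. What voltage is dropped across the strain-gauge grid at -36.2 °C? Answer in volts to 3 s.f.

0.00892 V

ρ = 0.0174 Ω·mm²/m = 1.74×10^-8 Ω·m
A = π(d/2)² = π(2.4100e-04 m)² = 1.825e-07 m²
R₍20₎ = ρL/A = (1.74×10^-8)(2.91)/(1.825e-07) = 0.2775 Ω
R₍-36.2₎ = R₍20₎(1 + αΔT) = 0.2775 × (1 + 0.0036×-56.2) = 0.2214 Ω
V = IR = 0.0403 × 0.2214 = 0.00892 V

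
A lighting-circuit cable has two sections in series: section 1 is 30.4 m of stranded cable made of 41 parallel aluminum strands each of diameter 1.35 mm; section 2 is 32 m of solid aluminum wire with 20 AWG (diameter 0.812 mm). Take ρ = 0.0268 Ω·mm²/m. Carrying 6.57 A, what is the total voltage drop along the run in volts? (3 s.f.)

ρ = 0.0268 Ω·mm²/m = 2.68×10^-8 Ω·m
Section 1: A_strand = π(6.7500e-04)² = 1.431e-06 m²; R₁ = ρL/(N·A_s) = (2.68×10^-8)(30.4)/(41×1.431e-06) = 0.01388 Ω
Section 2: A = π(0.812/2 mm)² = π(4.0600e-04 m)² = 5.178e-07 m²
R₂ = (2.68×10^-8)(32)/(5.178e-07) = 1.656 Ω
R = R₁ + R₂ = 1.67 Ω
V = IR = 6.57 × 1.67 = 11.0 V

11.0 V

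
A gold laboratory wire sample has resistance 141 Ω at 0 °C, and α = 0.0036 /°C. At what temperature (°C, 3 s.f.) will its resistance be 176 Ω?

69.0 °C

R = R₀(1 + α(T − T₀)) ⇒ T = T₀ + (R/R₀ − 1)/α
T = 0 + (176/141 − 1)/0.0036 = 0 + (0.2482)/0.0036 = 69.0 °C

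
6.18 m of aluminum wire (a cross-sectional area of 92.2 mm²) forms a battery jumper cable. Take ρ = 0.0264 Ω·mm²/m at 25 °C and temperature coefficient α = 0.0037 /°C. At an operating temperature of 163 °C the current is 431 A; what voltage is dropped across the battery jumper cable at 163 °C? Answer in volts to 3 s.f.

1.15 V

ρ = 0.0264 Ω·mm²/m = 2.64×10^-8 Ω·m
A = 92.2 mm² = 9.220e-05 m²
R₍25₎ = ρL/A = (2.64×10^-8)(6.18)/(9.220e-05) = 0.00177 Ω
R₍163₎ = R₍25₎(1 + αΔT) = 0.00177 × (1 + 0.0037×138) = 0.002673 Ω
V = IR = 431 × 0.002673 = 1.15 V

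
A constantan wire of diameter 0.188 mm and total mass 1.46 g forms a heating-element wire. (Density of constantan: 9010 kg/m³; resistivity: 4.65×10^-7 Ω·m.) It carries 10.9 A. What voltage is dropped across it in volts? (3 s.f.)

1070 V

A = π(d/2)² = π(9.4000e-05 m)² = 2.7759e-08 m²
L = m/(density·A) = 0.00146/(9010×2.7759e-08) = 5.837 m
R = ρL/A = (4.65×10^-7)(5.837)/(2.7759e-08) = 97.78 Ω
V = IR = 10.9 × 97.78 = 1070 V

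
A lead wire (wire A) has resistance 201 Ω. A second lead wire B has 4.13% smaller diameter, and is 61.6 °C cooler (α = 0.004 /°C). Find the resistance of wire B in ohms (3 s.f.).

R ∝ ρL/d² with ρ ∝ (1+αΔT), so R_B/R_A = (1 − 4.13/100)⁻² × (1 − 0.004×61.6)
= 1.088 × 0.7536 = 0.8199
R_B = 0.8199 × 201 = 165 Ω

165 Ω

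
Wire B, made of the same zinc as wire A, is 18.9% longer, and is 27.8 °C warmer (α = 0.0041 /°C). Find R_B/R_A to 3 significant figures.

R ∝ ρL/d² with ρ ∝ (1+αΔT), so R_B/R_A = (1 + 18.9/100) × (1 + 0.0041×27.8)
= 1.189 × 1.114 = 1.32

1.32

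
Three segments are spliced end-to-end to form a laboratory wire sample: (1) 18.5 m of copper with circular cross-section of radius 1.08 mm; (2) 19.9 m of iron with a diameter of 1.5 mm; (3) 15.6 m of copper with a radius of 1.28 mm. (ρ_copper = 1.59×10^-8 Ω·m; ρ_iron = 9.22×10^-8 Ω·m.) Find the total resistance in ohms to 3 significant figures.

Seg 1: A = πr² = π(1.0800e-03 m)² = 3.664e-06 m²
R_1 = (1.59×10^-8)(18.5)/(3.664e-06) = 0.08027 Ω
Seg 2: A = π(d/2)² = π(7.5000e-04 m)² = 1.767e-06 m²
R_2 = (9.22×10^-8)(19.9)/(1.767e-06) = 1.038 Ω
Seg 3: A = πr² = π(1.2800e-03 m)² = 5.147e-06 m²
R_3 = (1.59×10^-8)(15.6)/(5.147e-06) = 0.04819 Ω
R_total = R_1 + R_2 + R_3 = 1.17 Ω

1.17 Ω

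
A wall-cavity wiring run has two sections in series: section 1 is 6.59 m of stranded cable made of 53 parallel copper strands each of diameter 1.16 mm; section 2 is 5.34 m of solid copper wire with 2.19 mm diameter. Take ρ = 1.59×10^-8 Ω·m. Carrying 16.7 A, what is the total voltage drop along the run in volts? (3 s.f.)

0.408 V

Section 1: A_strand = π(5.8000e-04)² = 1.057e-06 m²; R₁ = ρL/(N·A_s) = (1.59×10^-8)(6.59)/(53×1.057e-06) = 0.001871 Ω
Section 2: A = π(d/2)² = π(1.0950e-03 m)² = 3.767e-06 m²
R₂ = (1.59×10^-8)(5.34)/(3.767e-06) = 0.02254 Ω
R = R₁ + R₂ = 0.02441 Ω
V = IR = 16.7 × 0.02441 = 0.408 V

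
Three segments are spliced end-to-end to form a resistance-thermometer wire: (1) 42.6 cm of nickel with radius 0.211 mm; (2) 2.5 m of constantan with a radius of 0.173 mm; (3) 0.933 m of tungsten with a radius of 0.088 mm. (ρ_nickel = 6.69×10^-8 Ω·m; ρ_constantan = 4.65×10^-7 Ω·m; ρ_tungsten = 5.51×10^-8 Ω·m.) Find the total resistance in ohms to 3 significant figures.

Seg 1: A = πr² = π(2.1100e-04 m)² = 1.399e-07 m²
R_1 = (6.69×10^-8)(0.426)/(1.399e-07) = 0.2038 Ω
Seg 2: A = πr² = π(1.7300e-04 m)² = 9.402e-08 m²
R_2 = (4.65×10^-7)(2.5)/(9.402e-08) = 12.36 Ω
Seg 3: A = πr² = π(8.8000e-05 m)² = 2.433e-08 m²
R_3 = (5.51×10^-8)(0.933)/(2.433e-08) = 2.113 Ω
R_total = R_1 + R_2 + R_3 = 14.7 Ω

14.7 Ω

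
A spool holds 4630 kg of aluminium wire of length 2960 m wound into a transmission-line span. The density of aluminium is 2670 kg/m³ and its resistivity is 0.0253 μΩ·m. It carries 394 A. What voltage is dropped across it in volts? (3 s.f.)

ρ = 0.0253 μΩ·m = 2.53×10^-8 Ω·m
A = m/(density·L) = 4630/(2670×2960) = 5.8584e-04 m²
R = ρL/A = (2.53×10^-8)(2960)/(5.8584e-04) = 0.1278 Ω
V = IR = 394 × 0.1278 = 50.4 V

50.4 V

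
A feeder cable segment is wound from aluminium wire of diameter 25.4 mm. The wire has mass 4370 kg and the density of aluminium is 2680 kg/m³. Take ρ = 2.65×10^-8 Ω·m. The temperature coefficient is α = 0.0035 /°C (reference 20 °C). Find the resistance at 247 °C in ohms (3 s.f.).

A = π(d/2)² = π(1.2700e-02 m)² = 5.0671e-04 m²
L = m/(density·A) = 4370/(2680×5.0671e-04) = 3218 m
R = ρL/A = (2.65×10^-8)(3218)/(5.0671e-04) = 0.1683 Ω
R(247 °C) = 0.1683 × (1 + 0.0035×227) = 0.302 Ω

0.302 Ω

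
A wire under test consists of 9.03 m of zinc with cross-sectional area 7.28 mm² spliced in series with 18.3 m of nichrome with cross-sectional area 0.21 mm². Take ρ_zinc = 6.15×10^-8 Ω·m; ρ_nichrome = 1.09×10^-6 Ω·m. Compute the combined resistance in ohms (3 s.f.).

95.1 Ω

Segment 1: A = 7.28 mm² = 7.280e-06 m²
R₁ = ρL/A = (6.15×10^-8)(9.03)/(7.280e-06) = 0.07628 Ω
Segment 2: A = 0.21 mm² = 2.100e-07 m²
R₂ = (1.09×10^-6)(18.3)/(2.100e-07) = 94.99 Ω
R = R₁ + R₂ = 95.1 Ω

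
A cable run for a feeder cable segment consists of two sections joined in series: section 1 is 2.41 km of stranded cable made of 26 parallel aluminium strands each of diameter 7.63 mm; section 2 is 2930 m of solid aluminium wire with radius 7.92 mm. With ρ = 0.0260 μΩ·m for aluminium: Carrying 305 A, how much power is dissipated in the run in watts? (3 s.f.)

40900 W

ρ = 0.0260 μΩ·m = 2.60×10^-8 Ω·m
Section 1: A_strand = π(3.8150e-03)² = 4.572e-05 m²; R₁ = ρL/(N·A_s) = (2.60×10^-8)(2410)/(26×4.572e-05) = 0.05271 Ω
Section 2: A = πr² = π(7.9200e-03 m)² = 1.971e-04 m²
R₂ = (2.60×10^-8)(2930)/(1.971e-04) = 0.3866 Ω
R = R₁ + R₂ = 0.4393 Ω
P = I²R = (305)² × 0.4393 = 40900 W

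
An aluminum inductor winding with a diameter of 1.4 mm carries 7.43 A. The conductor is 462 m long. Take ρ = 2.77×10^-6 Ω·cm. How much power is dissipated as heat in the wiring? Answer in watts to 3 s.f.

459 W

ρ = 2.77×10^-6 Ω·cm = 2.77×10^-8 Ω·m
A = π(d/2)² = π(7.0000e-04 m)² = 1.539e-06 m²
R = ρL/A = (2.77×10^-8)(462)/(1.539e-06) = 8.313 Ω
P = I²R = (7.43)² × 8.313 = 459 W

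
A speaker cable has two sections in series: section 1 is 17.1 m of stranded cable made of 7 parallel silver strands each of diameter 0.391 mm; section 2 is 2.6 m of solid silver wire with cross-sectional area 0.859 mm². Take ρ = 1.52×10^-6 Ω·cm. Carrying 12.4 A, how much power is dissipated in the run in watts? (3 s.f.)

54.6 W

ρ = 1.52×10^-6 Ω·cm = 1.52×10^-8 Ω·m
Section 1: A_strand = π(1.9550e-04)² = 1.201e-07 m²; R₁ = ρL/(N·A_s) = (1.52×10^-8)(17.1)/(7×1.201e-07) = 0.3092 Ω
Section 2: A = 0.859 mm² = 8.590e-07 m²
R₂ = (1.52×10^-8)(2.6)/(8.590e-07) = 0.04601 Ω
R = R₁ + R₂ = 0.3552 Ω
P = I²R = (12.4)² × 0.3552 = 54.6 W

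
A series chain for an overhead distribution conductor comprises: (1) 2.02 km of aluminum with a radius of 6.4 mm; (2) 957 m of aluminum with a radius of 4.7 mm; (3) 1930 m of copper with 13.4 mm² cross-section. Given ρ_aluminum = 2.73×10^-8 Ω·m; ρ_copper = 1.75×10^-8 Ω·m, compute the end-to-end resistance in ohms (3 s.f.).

3.33 Ω

Seg 1: A = πr² = π(6.4000e-03 m)² = 1.287e-04 m²
R_1 = (2.73×10^-8)(2020)/(1.287e-04) = 0.4286 Ω
Seg 2: A = πr² = π(4.7000e-03 m)² = 6.940e-05 m²
R_2 = (2.73×10^-8)(957)/(6.940e-05) = 0.3765 Ω
Seg 3: A = 13.4 mm² = 1.340e-05 m²
R_3 = (1.75×10^-8)(1930)/(1.340e-05) = 2.521 Ω
R_total = R_1 + R_2 + R_3 = 3.33 Ω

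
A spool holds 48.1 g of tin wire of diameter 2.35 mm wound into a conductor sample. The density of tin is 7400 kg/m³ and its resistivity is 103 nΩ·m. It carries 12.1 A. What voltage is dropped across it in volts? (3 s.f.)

0.431 V

ρ = 103 nΩ·m = 1.03×10^-7 Ω·m
A = π(d/2)² = π(1.1750e-03 m)² = 4.3374e-06 m²
L = m/(density·A) = 0.0481/(7400×4.3374e-06) = 1.499 m
R = ρL/A = (1.03×10^-7)(1.499)/(4.3374e-06) = 0.03559 Ω
V = IR = 12.1 × 0.03559 = 0.431 V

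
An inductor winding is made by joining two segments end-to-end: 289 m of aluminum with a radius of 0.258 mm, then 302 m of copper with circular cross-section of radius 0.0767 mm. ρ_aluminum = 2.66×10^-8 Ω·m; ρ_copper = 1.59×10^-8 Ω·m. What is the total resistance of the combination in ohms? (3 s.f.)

297 Ω

Segment 1: A = πr² = π(2.5800e-04 m)² = 2.091e-07 m²
R₁ = ρL/A = (2.66×10^-8)(289)/(2.091e-07) = 36.76 Ω
Segment 2: A = πr² = π(7.6700e-05 m)² = 1.848e-08 m²
R₂ = (1.59×10^-8)(302)/(1.848e-08) = 259.8 Ω
R = R₁ + R₂ = 297 Ω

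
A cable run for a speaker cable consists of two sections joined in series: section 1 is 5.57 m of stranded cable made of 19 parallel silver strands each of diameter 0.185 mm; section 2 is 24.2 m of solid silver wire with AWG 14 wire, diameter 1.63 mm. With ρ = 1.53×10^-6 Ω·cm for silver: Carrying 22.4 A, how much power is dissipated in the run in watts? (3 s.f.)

ρ = 1.53×10^-6 Ω·cm = 1.53×10^-8 Ω·m
Section 1: A_strand = π(9.2500e-05)² = 2.688e-08 m²; R₁ = ρL/(N·A_s) = (1.53×10^-8)(5.57)/(19×2.688e-08) = 0.1669 Ω
Section 2: A = π(1.63/2 mm)² = π(8.1500e-04 m)² = 2.087e-06 m²
R₂ = (1.53×10^-8)(24.2)/(2.087e-06) = 0.1774 Ω
R = R₁ + R₂ = 0.3443 Ω
P = I²R = (22.4)² × 0.3443 = 173 W

173 W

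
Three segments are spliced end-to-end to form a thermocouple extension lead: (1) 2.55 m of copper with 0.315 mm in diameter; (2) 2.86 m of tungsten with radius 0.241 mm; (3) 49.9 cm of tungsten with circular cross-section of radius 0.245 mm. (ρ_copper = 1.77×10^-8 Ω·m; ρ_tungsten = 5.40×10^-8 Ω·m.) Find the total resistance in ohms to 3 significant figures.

1.57 Ω

Seg 1: A = π(d/2)² = π(1.5750e-04 m)² = 7.793e-08 m²
R_1 = (1.77×10^-8)(2.55)/(7.793e-08) = 0.5792 Ω
Seg 2: A = πr² = π(2.4100e-04 m)² = 1.825e-07 m²
R_2 = (5.40×10^-8)(2.86)/(1.825e-07) = 0.8464 Ω
Seg 3: A = πr² = π(2.4500e-04 m)² = 1.886e-07 m²
R_3 = (5.40×10^-8)(0.499)/(1.886e-07) = 0.1429 Ω
R_total = R_1 + R_2 + R_3 = 1.57 Ω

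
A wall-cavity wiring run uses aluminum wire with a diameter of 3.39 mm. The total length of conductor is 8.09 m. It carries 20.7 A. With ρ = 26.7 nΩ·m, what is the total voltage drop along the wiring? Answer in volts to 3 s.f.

0.495 V

ρ = 26.7 nΩ·m = 2.67×10^-8 Ω·m
A = π(d/2)² = π(1.6950e-03 m)² = 9.026e-06 m²
R = ρL/A = (2.67×10^-8)(8.09)/(9.026e-06) = 0.02393 Ω
V = IR = 20.7 × 0.02393 = 0.495 V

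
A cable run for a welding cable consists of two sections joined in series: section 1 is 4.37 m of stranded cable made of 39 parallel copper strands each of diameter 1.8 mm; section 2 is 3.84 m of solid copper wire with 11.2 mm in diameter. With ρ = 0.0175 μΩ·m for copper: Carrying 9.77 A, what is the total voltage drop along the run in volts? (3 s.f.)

ρ = 0.0175 μΩ·m = 1.75×10^-8 Ω·m
Section 1: A_strand = π(9.0000e-04)² = 2.545e-06 m²; R₁ = ρL/(N·A_s) = (1.75×10^-8)(4.37)/(39×2.545e-06) = 7.706×10^-4 Ω
Section 2: A = π(d/2)² = π(5.6000e-03 m)² = 9.852e-05 m²
R₂ = (1.75×10^-8)(3.84)/(9.852e-05) = 6.821×10^-4 Ω
R = R₁ + R₂ = 0.001453 Ω
V = IR = 9.77 × 0.001453 = 0.0142 V

0.0142 V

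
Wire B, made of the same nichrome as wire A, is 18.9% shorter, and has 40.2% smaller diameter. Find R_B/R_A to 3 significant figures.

2.27

R ∝ L/d², so R_B/R_A = (1 − 18.9/100) × (1 − 40.2/100)⁻²
= 0.811 × 2.796 = 2.27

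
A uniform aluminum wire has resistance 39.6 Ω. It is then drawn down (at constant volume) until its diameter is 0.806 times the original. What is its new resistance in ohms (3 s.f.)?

Volume constant ⇒ L' = L/r² with r = 0.806. R' = ρL'/A' = ρ(L/r²)/(πr²d₀²/4) = R/r⁴.
R' = 2.37 × 39.6 = 93.8 Ω

93.8 Ω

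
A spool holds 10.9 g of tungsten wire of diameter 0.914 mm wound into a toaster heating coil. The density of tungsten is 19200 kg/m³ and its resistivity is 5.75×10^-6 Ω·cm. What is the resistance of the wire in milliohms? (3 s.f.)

ρ = 5.75×10^-6 Ω·cm = 5.75×10^-8 Ω·m
A = π(d/2)² = π(4.5700e-04 m)² = 6.5612e-07 m²
L = m/(density·A) = 0.0109/(19200×6.5612e-07) = 0.8653 m
R = ρL/A = (5.75×10^-8)(0.8653)/(6.5612e-07) = 75.8 mΩ

75.8 mΩ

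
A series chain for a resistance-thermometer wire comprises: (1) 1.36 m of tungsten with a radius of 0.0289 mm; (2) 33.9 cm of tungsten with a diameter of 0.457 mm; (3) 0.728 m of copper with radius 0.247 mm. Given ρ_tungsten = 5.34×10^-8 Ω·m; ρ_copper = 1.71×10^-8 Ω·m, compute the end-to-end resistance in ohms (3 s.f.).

Seg 1: A = πr² = π(2.8900e-05 m)² = 2.624e-09 m²
R_1 = (5.34×10^-8)(1.36)/(2.624e-09) = 27.68 Ω
Seg 2: A = π(d/2)² = π(2.2850e-04 m)² = 1.640e-07 m²
R_2 = (5.34×10^-8)(0.339)/(1.640e-07) = 0.1104 Ω
Seg 3: A = πr² = π(2.4700e-04 m)² = 1.917e-07 m²
R_3 = (1.71×10^-8)(0.728)/(1.917e-07) = 0.06495 Ω
R_total = R_1 + R_2 + R_3 = 27.9 Ω

27.9 Ω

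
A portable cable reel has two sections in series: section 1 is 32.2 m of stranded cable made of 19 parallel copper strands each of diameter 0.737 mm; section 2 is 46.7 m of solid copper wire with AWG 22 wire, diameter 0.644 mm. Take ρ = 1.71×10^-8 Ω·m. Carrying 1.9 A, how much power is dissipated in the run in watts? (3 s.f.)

Section 1: A_strand = π(3.6850e-04)² = 4.266e-07 m²; R₁ = ρL/(N·A_s) = (1.71×10^-8)(32.2)/(19×4.266e-07) = 0.06793 Ω
Section 2: A = π(0.644/2 mm)² = π(3.2200e-04 m)² = 3.257e-07 m²
R₂ = (1.71×10^-8)(46.7)/(3.257e-07) = 2.452 Ω
R = R₁ + R₂ = 2.52 Ω
P = I²R = (1.9)² × 2.52 = 9.10 W

9.10 W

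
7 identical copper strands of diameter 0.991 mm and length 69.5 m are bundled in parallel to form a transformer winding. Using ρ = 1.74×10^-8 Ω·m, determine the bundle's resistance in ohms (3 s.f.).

0.224 Ω

A_strand = π(4.9550e-04 m)² = 7.713e-07 m²
R_strand = ρL/A = (1.74×10^-8)(69.5)/(7.713e-07) = 1.568 Ω
R_total = R_strand/N = 1.568/7 = 0.224 Ω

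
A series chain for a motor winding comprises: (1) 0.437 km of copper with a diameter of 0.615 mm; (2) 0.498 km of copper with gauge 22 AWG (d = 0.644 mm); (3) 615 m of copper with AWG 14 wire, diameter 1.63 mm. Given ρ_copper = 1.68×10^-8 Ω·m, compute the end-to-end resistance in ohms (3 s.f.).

55.4 Ω

Seg 1: A = π(d/2)² = π(3.0750e-04 m)² = 2.971e-07 m²
R_1 = (1.68×10^-8)(437)/(2.971e-07) = 24.71 Ω
Seg 2: A = π(0.644/2 mm)² = π(3.2200e-04 m)² = 3.257e-07 m²
R_2 = (1.68×10^-8)(498)/(3.257e-07) = 25.68 Ω
Seg 3: A = π(1.63/2 mm)² = π(8.1500e-04 m)² = 2.087e-06 m²
R_3 = (1.68×10^-8)(615)/(2.087e-06) = 4.951 Ω
R_total = R_1 + R_2 + R_3 = 55.4 Ω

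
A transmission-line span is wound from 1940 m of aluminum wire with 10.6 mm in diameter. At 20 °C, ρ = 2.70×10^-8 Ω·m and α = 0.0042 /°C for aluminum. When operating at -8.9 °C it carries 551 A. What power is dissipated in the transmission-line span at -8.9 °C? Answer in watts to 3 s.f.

1.58×10^5 W

A = π(d/2)² = π(5.3000e-03 m)² = 8.825e-05 m²
R₍20₎ = ρL/A = (2.70×10^-8)(1940)/(8.825e-05) = 0.5936 Ω
R₍-8.9₎ = R₍20₎(1 + αΔT) = 0.5936 × (1 + 0.0042×-28.9) = 0.5215 Ω
P = I²R = (551)² × 0.5215 = 1.58×10^5 W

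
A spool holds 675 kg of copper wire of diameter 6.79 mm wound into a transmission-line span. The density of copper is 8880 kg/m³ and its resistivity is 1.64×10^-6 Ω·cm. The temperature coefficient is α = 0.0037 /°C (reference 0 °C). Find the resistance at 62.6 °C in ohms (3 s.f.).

ρ = 1.64×10^-6 Ω·cm = 1.64×10^-8 Ω·m
A = π(d/2)² = π(3.3950e-03 m)² = 3.6210e-05 m²
L = m/(density·A) = 675/(8880×3.6210e-05) = 2099 m
R = ρL/A = (1.64×10^-8)(2099)/(3.6210e-05) = 0.9508 Ω
R(62.6 °C) = 0.9508 × (1 + 0.0037×62.6) = 1.17 Ω

1.17 Ω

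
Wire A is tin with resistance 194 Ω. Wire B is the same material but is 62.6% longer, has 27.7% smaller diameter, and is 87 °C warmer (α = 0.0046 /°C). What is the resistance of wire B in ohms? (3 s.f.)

R ∝ ρL/d² with ρ ∝ (1+αΔT), so R_B/R_A = (1 + 62.6/100) × (1 − 27.7/100)⁻² × (1 + 0.0046×87)
= 1.626 × 1.913 × 1.4 = 4.356
R_B = 4.356 × 194 = 845 Ω

845 Ω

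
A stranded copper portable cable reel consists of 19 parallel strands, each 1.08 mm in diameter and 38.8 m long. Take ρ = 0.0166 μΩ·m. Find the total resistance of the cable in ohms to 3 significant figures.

0.0370 Ω

ρ = 0.0166 μΩ·m = 1.66×10^-8 Ω·m
A_strand = π(5.4000e-04 m)² = 9.161e-07 m²
R_strand = ρL/A = (1.66×10^-8)(38.8)/(9.161e-07) = 0.7031 Ω
R_total = R_strand/N = 0.7031/19 = 0.0370 Ω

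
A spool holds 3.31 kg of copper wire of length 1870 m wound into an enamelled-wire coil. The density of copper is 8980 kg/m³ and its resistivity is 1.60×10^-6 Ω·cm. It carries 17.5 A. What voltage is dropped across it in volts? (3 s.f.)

ρ = 1.60×10^-6 Ω·cm = 1.60×10^-8 Ω·m
A = m/(density·L) = 3.31/(8980×1870) = 1.9711e-07 m²
R = ρL/A = (1.60×10^-8)(1870)/(1.9711e-07) = 151.8 Ω
V = IR = 17.5 × 151.8 = 2660 V

2660 V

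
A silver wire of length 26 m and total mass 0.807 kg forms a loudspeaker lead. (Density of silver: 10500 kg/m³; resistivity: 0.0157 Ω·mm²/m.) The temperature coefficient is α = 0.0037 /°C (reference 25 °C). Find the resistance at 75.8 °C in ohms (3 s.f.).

ρ = 0.0157 Ω·mm²/m = 1.57×10^-8 Ω·m
A = m/(density·L) = 0.807/(10500×26) = 2.9560e-06 m²
R = ρL/A = (1.57×10^-8)(26)/(2.9560e-06) = 0.1381 Ω
R(75.8 °C) = 0.1381 × (1 + 0.0037×50.8) = 0.164 Ω

0.164 Ω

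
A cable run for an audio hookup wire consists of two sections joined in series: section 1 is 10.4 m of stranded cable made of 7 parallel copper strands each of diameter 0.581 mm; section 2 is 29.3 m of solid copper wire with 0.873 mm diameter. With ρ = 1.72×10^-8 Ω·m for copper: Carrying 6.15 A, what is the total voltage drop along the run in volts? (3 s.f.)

5.77 V

Section 1: A_strand = π(2.9050e-04)² = 2.651e-07 m²; R₁ = ρL/(N·A_s) = (1.72×10^-8)(10.4)/(7×2.651e-07) = 0.09639 Ω
Section 2: A = π(d/2)² = π(4.3650e-04 m)² = 5.986e-07 m²
R₂ = (1.72×10^-8)(29.3)/(5.986e-07) = 0.8419 Ω
R = R₁ + R₂ = 0.9383 Ω
V = IR = 6.15 × 0.9383 = 5.77 V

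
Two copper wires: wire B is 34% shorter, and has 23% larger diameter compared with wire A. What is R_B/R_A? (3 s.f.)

R ∝ L/d², so R_B/R_A = (1 − 34/100) × (1 + 23/100)⁻²
= 0.66 × 0.661 = 0.436

0.436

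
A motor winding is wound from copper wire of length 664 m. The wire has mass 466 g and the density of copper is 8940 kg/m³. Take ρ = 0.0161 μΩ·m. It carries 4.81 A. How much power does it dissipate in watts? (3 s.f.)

ρ = 0.0161 μΩ·m = 1.61×10^-8 Ω·m
A = m/(density·L) = 0.466/(8940×664) = 7.8502e-08 m²
R = ρL/A = (1.61×10^-8)(664)/(7.8502e-08) = 136.2 Ω
P = I²R = (4.81)² × 136.2 = 3150 W

3150 W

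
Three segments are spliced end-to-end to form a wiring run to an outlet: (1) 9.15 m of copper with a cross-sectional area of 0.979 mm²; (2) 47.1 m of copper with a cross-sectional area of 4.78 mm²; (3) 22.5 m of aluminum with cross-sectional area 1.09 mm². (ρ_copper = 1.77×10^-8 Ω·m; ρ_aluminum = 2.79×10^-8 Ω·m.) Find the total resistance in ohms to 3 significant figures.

Seg 1: A = 0.979 mm² = 9.790e-07 m²
R_1 = (1.77×10^-8)(9.15)/(9.790e-07) = 0.1654 Ω
Seg 2: A = 4.78 mm² = 4.780e-06 m²
R_2 = (1.77×10^-8)(47.1)/(4.780e-06) = 0.1744 Ω
Seg 3: A = 1.09 mm² = 1.090e-06 m²
R_3 = (2.79×10^-8)(22.5)/(1.090e-06) = 0.5759 Ω
R_total = R_1 + R_2 + R_3 = 0.916 Ω

0.916 Ω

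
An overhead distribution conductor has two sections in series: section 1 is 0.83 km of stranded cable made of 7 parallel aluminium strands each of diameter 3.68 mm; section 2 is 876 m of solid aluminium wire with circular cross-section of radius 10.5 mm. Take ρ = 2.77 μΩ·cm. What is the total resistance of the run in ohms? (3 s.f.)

ρ = 2.77 μΩ·cm = 2.77×10^-8 Ω·m
Section 1: A_strand = π(1.8400e-03)² = 1.064e-05 m²; R₁ = ρL/(N·A_s) = (2.77×10^-8)(830)/(7×1.064e-05) = 0.3088 Ω
Section 2: A = πr² = π(1.0500e-02 m)² = 3.464e-04 m²
R₂ = (2.77×10^-8)(876)/(3.464e-04) = 0.07006 Ω
R = R₁ + R₂ = 0.379 Ω

0.379 Ω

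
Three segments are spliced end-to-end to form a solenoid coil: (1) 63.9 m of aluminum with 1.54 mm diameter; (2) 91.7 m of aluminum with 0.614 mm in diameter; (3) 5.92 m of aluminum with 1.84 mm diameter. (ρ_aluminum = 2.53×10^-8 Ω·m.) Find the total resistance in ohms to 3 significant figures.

8.76 Ω

Seg 1: A = π(d/2)² = π(7.7000e-04 m)² = 1.863e-06 m²
R_1 = (2.53×10^-8)(63.9)/(1.863e-06) = 0.8679 Ω
Seg 2: A = π(d/2)² = π(3.0700e-04 m)² = 2.961e-07 m²
R_2 = (2.53×10^-8)(91.7)/(2.961e-07) = 7.835 Ω
Seg 3: A = π(d/2)² = π(9.2000e-04 m)² = 2.659e-06 m²
R_3 = (2.53×10^-8)(5.92)/(2.659e-06) = 0.05633 Ω
R_total = R_1 + R_2 + R_3 = 8.76 Ω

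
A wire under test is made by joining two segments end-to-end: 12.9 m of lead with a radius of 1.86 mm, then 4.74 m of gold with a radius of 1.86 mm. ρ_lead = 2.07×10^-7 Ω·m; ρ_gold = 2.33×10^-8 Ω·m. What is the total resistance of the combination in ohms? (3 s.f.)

Segment 1: A = πr² = π(1.8600e-03 m)² = 1.087e-05 m²
R₁ = ρL/A = (2.07×10^-7)(12.9)/(1.087e-05) = 0.2457 Ω
R₂ = (2.33×10^-8)(4.74)/(1.087e-05) = 0.01016 Ω
R = R₁ + R₂ = 0.256 Ω

0.256 Ω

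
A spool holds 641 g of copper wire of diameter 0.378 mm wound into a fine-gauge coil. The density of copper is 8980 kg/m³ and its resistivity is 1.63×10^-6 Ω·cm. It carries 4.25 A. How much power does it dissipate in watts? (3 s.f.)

1670 W

ρ = 1.63×10^-6 Ω·cm = 1.63×10^-8 Ω·m
A = π(d/2)² = π(1.8900e-04 m)² = 1.1222e-07 m²
L = m/(density·A) = 0.641/(8980×1.1222e-07) = 636.1 m
R = ρL/A = (1.63×10^-8)(636.1)/(1.1222e-07) = 92.39 Ω
P = I²R = (4.25)² × 92.39 = 1670 W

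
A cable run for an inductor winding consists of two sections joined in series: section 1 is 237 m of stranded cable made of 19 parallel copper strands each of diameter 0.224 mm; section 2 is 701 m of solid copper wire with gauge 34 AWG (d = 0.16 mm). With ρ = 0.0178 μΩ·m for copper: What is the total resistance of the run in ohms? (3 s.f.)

626 Ω

ρ = 0.0178 μΩ·m = 1.78×10^-8 Ω·m
Section 1: A_strand = π(1.1200e-04)² = 3.941e-08 m²; R₁ = ρL/(N·A_s) = (1.78×10^-8)(237)/(19×3.941e-08) = 5.634 Ω
Section 2: A = π(0.16/2 mm)² = π(8.0000e-05 m)² = 2.011e-08 m²
R₂ = (1.78×10^-8)(701)/(2.011e-08) = 620.6 Ω
R = R₁ + R₂ = 626 Ω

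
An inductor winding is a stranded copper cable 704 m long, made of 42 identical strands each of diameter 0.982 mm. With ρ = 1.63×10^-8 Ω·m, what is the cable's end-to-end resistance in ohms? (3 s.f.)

A_strand = π(4.9100e-04 m)² = 7.574e-07 m²
R_strand = ρL/A = (1.63×10^-8)(704)/(7.574e-07) = 15.15 Ω
R_total = R_strand/N = 15.15/42 = 0.361 Ω

0.361 Ω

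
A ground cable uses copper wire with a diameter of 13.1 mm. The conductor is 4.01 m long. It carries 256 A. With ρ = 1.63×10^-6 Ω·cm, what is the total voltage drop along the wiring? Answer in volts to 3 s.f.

ρ = 1.63×10^-6 Ω·cm = 1.63×10^-8 Ω·m
A = π(d/2)² = π(6.5500e-03 m)² = 1.348e-04 m²
R = ρL/A = (1.63×10^-8)(4.01)/(1.348e-04) = 4.850×10^-4 Ω
V = IR = 256 × 4.850×10^-4 = 0.124 V

0.124 V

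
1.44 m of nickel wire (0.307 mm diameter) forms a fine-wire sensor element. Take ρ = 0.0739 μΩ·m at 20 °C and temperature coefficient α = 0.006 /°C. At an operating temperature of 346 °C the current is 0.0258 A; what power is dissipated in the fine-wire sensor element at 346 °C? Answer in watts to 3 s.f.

0.00283 W

ρ = 0.0739 μΩ·m = 7.39×10^-8 Ω·m
A = π(d/2)² = π(1.5350e-04 m)² = 7.402e-08 m²
R₍20₎ = ρL/A = (7.39×10^-8)(1.44)/(7.402e-08) = 1.438 Ω
R₍346₎ = R₍20₎(1 + αΔT) = 1.438 × (1 + 0.006×326) = 4.25 Ω
P = I²R = (0.0258)² × 4.25 = 0.00283 W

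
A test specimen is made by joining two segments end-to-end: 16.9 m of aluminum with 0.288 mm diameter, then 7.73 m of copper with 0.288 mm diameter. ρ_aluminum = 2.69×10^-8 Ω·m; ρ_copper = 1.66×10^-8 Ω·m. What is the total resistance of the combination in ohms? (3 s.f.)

8.95 Ω

Segment 1: A = π(d/2)² = π(1.4400e-04 m)² = 6.514e-08 m²
R₁ = ρL/A = (2.69×10^-8)(16.9)/(6.514e-08) = 6.979 Ω
R₂ = (1.66×10^-8)(7.73)/(6.514e-08) = 1.97 Ω
R = R₁ + R₂ = 8.95 Ω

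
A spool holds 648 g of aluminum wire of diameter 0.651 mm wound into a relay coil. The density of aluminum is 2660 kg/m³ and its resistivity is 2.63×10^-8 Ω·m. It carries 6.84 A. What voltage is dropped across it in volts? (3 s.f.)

A = π(d/2)² = π(3.2550e-04 m)² = 3.3285e-07 m²
L = m/(density·A) = 0.648/(2660×3.3285e-07) = 731.9 m
R = ρL/A = (2.63×10^-8)(731.9)/(3.3285e-07) = 57.83 Ω
V = IR = 6.84 × 57.83 = 396 V

396 V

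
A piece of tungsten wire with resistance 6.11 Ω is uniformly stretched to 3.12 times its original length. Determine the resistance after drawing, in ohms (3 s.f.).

59.5 Ω

Volume constant ⇒ A' = A/k with k = 3.12. R' = ρ(kL)/(A/k) = k²R.
R' = 9.734 × 6.11 = 59.5 Ω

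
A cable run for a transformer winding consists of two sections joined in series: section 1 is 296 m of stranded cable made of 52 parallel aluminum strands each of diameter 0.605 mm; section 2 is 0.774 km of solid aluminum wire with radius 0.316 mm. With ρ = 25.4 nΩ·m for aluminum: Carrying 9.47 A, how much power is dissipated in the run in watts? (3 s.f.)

5670 W

ρ = 25.4 nΩ·m = 2.54×10^-8 Ω·m
Section 1: A_strand = π(3.0250e-04)² = 2.875e-07 m²; R₁ = ρL/(N·A_s) = (2.54×10^-8)(296)/(52×2.875e-07) = 0.5029 Ω
Section 2: A = πr² = π(3.1600e-04 m)² = 3.137e-07 m²
R₂ = (2.54×10^-8)(774)/(3.137e-07) = 62.67 Ω
R = R₁ + R₂ = 63.17 Ω
P = I²R = (9.47)² × 63.17 = 5670 W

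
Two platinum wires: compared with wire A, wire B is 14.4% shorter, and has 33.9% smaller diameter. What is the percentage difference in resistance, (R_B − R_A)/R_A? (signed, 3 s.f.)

R ∝ L/d², so R_B/R_A = (1 − 14.4/100) × (1 − 33.9/100)⁻²
= 0.856 × 2.289 = 1.959
(R_B − R_A)/R_A = 1.959 − 1 = 95.9%

95.9%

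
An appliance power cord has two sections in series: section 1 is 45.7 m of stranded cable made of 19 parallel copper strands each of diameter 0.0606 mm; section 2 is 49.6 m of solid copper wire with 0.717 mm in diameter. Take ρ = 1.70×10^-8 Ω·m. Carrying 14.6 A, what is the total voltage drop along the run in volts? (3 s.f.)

237 V

Section 1: A_strand = π(3.0300e-05)² = 2.884e-09 m²; R₁ = ρL/(N·A_s) = (1.70×10^-8)(45.7)/(19×2.884e-09) = 14.18 Ω
Section 2: A = π(d/2)² = π(3.5850e-04 m)² = 4.038e-07 m²
R₂ = (1.70×10^-8)(49.6)/(4.038e-07) = 2.088 Ω
R = R₁ + R₂ = 16.27 Ω
V = IR = 14.6 × 16.27 = 237 V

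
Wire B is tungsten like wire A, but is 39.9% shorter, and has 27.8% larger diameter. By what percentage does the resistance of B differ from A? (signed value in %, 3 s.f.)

-63.2%

R ∝ L/d², so R_B/R_A = (1 − 39.9/100) × (1 + 27.8/100)⁻²
= 0.601 × 0.6123 = 0.368
(R_B − R_A)/R_A = 0.368 − 1 = -63.2%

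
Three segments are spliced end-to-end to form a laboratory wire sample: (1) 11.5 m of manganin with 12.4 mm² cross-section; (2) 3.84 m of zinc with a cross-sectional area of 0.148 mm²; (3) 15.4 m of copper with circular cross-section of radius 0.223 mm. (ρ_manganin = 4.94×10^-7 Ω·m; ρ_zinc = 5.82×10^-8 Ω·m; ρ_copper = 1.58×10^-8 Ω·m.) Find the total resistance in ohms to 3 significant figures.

3.53 Ω

Seg 1: A = 12.4 mm² = 1.240e-05 m²
R_1 = (4.94×10^-7)(11.5)/(1.240e-05) = 0.4581 Ω
Seg 2: A = 0.148 mm² = 1.480e-07 m²
R_2 = (5.82×10^-8)(3.84)/(1.480e-07) = 1.51 Ω
Seg 3: A = πr² = π(2.2300e-04 m)² = 1.562e-07 m²
R_3 = (1.58×10^-8)(15.4)/(1.562e-07) = 1.557 Ω
R_total = R_1 + R_2 + R_3 = 3.53 Ω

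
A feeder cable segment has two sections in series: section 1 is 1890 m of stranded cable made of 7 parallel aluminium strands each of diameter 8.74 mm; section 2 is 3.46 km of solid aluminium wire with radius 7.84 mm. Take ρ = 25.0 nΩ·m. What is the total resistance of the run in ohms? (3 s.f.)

ρ = 25.0 nΩ·m = 2.50×10^-8 Ω·m
Section 1: A_strand = π(4.3700e-03)² = 5.999e-05 m²; R₁ = ρL/(N·A_s) = (2.50×10^-8)(1890)/(7×5.999e-05) = 0.1125 Ω
Section 2: A = πr² = π(7.8400e-03 m)² = 1.931e-04 m²
R₂ = (2.50×10^-8)(3460)/(1.931e-04) = 0.448 Ω
R = R₁ + R₂ = 0.560 Ω

0.560 Ω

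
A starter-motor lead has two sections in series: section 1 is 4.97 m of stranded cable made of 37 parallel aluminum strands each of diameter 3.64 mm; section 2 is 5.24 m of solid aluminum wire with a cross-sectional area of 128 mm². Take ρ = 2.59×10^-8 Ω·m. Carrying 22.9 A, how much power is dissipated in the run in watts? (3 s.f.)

Section 1: A_strand = π(1.8200e-03)² = 1.041e-05 m²; R₁ = ρL/(N·A_s) = (2.59×10^-8)(4.97)/(37×1.041e-05) = 3.343×10^-4 Ω
Section 2: A = 128 mm² = 1.280e-04 m²
R₂ = (2.59×10^-8)(5.24)/(1.280e-04) = 0.00106 Ω
R = R₁ + R₂ = 0.001395 Ω
P = I²R = (22.9)² × 0.001395 = 0.731 W

0.731 W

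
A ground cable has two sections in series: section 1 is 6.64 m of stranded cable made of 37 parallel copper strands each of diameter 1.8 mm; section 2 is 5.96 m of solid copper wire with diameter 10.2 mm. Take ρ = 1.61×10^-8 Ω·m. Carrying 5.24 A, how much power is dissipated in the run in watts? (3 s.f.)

0.0634 W

Section 1: A_strand = π(9.0000e-04)² = 2.545e-06 m²; R₁ = ρL/(N·A_s) = (1.61×10^-8)(6.64)/(37×2.545e-06) = 0.001135 Ω
Section 2: A = π(d/2)² = π(5.1000e-03 m)² = 8.171e-05 m²
R₂ = (1.61×10^-8)(5.96)/(8.171e-05) = 0.001174 Ω
R = R₁ + R₂ = 0.00231 Ω
P = I²R = (5.24)² × 0.00231 = 0.0634 W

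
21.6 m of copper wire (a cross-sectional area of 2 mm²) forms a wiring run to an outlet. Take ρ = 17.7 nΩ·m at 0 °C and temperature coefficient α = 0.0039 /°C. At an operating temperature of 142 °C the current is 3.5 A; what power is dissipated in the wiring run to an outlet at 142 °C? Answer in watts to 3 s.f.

3.64 W

ρ = 17.7 nΩ·m = 1.77×10^-8 Ω·m
A = 2 mm² = 2.000e-06 m²
R₍0₎ = ρL/A = (1.77×10^-8)(21.6)/(2.000e-06) = 0.1912 Ω
R₍142₎ = R₍0₎(1 + αΔT) = 0.1912 × (1 + 0.0039×142) = 0.297 Ω
P = I²R = (3.5)² × 0.297 = 3.64 W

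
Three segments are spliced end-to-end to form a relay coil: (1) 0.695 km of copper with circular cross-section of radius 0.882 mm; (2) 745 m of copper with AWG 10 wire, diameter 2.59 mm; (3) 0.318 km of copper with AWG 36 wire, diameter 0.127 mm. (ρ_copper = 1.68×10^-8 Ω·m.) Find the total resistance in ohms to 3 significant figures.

Seg 1: A = πr² = π(8.8200e-04 m)² = 2.444e-06 m²
R_1 = (1.68×10^-8)(695)/(2.444e-06) = 4.778 Ω
Seg 2: A = π(2.59/2 mm)² = π(1.2950e-03 m)² = 5.269e-06 m²
R_2 = (1.68×10^-8)(745)/(5.269e-06) = 2.376 Ω
Seg 3: A = π(0.127/2 mm)² = π(6.3500e-05 m)² = 1.267e-08 m²
R_3 = (1.68×10^-8)(318)/(1.267e-08) = 421.7 Ω
R_total = R_1 + R_2 + R_3 = 429 Ω

429 Ω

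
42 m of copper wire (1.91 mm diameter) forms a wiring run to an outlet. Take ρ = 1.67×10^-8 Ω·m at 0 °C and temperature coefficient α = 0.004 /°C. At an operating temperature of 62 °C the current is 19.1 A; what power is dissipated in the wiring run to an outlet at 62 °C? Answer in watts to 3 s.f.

A = π(d/2)² = π(9.5500e-04 m)² = 2.865e-06 m²
R₍0₎ = ρL/A = (1.67×10^-8)(42)/(2.865e-06) = 0.2448 Ω
R₍62₎ = R₍0₎(1 + αΔT) = 0.2448 × (1 + 0.004×62) = 0.3055 Ω
P = I²R = (19.1)² × 0.3055 = 111 W

111 W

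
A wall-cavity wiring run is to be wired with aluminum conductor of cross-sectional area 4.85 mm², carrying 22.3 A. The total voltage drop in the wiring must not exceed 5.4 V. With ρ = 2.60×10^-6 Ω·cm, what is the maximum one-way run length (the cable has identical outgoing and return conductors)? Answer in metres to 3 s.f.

22.6 m

ρ = 2.60×10^-6 Ω·cm = 2.60×10^-8 Ω·m
A = 4.85 mm² = 4.850e-06 m²
L_max = V_max·A/(2·ρI) = (5.4)(4.850e-06)/(2×2.60×10^-8×22.3) = 22.6 m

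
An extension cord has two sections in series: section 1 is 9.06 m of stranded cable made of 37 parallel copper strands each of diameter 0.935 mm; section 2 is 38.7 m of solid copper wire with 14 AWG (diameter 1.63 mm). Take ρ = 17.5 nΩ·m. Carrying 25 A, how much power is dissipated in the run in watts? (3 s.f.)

207 W

ρ = 17.5 nΩ·m = 1.75×10^-8 Ω·m
Section 1: A_strand = π(4.6750e-04)² = 6.866e-07 m²; R₁ = ρL/(N·A_s) = (1.75×10^-8)(9.06)/(37×6.866e-07) = 0.006241 Ω
Section 2: A = π(1.63/2 mm)² = π(8.1500e-04 m)² = 2.087e-06 m²
R₂ = (1.75×10^-8)(38.7)/(2.087e-06) = 0.3246 Ω
R = R₁ + R₂ = 0.3308 Ω
P = I²R = (25)² × 0.3308 = 207 W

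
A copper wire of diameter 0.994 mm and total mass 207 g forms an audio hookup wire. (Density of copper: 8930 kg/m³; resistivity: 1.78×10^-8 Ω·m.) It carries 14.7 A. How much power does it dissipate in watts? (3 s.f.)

148 W

A = π(d/2)² = π(4.9700e-04 m)² = 7.7600e-07 m²
L = m/(density·A) = 0.207/(8930×7.7600e-07) = 29.87 m
R = ρL/A = (1.78×10^-8)(29.87)/(7.7600e-07) = 0.6852 Ω
P = I²R = (14.7)² × 0.6852 = 148 W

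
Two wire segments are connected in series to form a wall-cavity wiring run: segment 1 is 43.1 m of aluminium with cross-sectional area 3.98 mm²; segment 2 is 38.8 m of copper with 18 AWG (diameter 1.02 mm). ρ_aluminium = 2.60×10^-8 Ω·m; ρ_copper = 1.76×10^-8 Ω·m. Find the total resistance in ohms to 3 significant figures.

Segment 1: A = 3.98 mm² = 3.980e-06 m²
R₁ = ρL/A = (2.60×10^-8)(43.1)/(3.980e-06) = 0.2816 Ω
Segment 2: A = π(1.02/2 mm)² = π(5.1000e-04 m)² = 8.171e-07 m²
R₂ = (1.76×10^-8)(38.8)/(8.171e-07) = 0.8357 Ω
R = R₁ + R₂ = 1.12 Ω

1.12 Ω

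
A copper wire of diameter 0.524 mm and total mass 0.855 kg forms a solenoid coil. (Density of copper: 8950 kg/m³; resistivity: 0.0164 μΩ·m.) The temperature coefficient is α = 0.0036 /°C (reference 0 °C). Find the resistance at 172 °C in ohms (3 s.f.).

ρ = 0.0164 μΩ·m = 1.64×10^-8 Ω·m
A = π(d/2)² = π(2.6200e-04 m)² = 2.1565e-07 m²
L = m/(density·A) = 0.855/(8950×2.1565e-07) = 443 m
R = ρL/A = (1.64×10^-8)(443)/(2.1565e-07) = 33.69 Ω
R(172 °C) = 33.69 × (1 + 0.0036×172) = 54.5 Ω

54.5 Ω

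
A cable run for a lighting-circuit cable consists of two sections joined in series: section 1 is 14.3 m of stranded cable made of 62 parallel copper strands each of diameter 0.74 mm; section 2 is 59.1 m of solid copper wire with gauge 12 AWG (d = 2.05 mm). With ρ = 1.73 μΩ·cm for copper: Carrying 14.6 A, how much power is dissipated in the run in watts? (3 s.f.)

ρ = 1.73 μΩ·cm = 1.73×10^-8 Ω·m
Section 1: A_strand = π(3.7000e-04)² = 4.301e-07 m²; R₁ = ρL/(N·A_s) = (1.73×10^-8)(14.3)/(62×4.301e-07) = 0.009278 Ω
Section 2: A = π(2.05/2 mm)² = π(1.0250e-03 m)² = 3.301e-06 m²
R₂ = (1.73×10^-8)(59.1)/(3.301e-06) = 0.3098 Ω
R = R₁ + R₂ = 0.319 Ω
P = I²R = (14.6)² × 0.319 = 68.0 W

68.0 W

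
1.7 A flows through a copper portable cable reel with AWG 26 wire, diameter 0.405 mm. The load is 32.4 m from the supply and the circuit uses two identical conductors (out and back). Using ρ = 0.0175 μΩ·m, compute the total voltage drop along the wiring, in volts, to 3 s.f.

ρ = 0.0175 μΩ·m = 1.75×10^-8 Ω·m
A = π(0.405/2 mm)² = π(2.0250e-04 m)² = 1.288e-07 m²
Total conductor length (both ways) L = 2 × 32.4 = 64.8 m
R = ρL/A = (1.75×10^-8)(64.8)/(1.288e-07) = 8.803 Ω
V = IR = 1.7 × 8.803 = 15.0 V

15.0 V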